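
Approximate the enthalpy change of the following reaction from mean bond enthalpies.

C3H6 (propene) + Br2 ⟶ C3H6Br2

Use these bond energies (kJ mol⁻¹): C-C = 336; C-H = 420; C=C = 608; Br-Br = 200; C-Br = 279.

Bonds broken (reactants):
  Br-Br: 1 × 200 = 200
  C-C: 1 × 336 = 336
  C-H: 6 × 420 = 2520
  C=C: 1 × 608 = 608
  Σ(broken) = 3664 kJ
Bonds formed (products):
  C-Br: 2 × 279 = 558
  C-C: 2 × 336 = 672
  C-H: 6 × 420 = 2520
  Σ(formed) = 3750 kJ
ΔH = Σ(broken) − Σ(formed) = 3664 − 3750 = −86 kJ

ΔH ≈ −86 kJ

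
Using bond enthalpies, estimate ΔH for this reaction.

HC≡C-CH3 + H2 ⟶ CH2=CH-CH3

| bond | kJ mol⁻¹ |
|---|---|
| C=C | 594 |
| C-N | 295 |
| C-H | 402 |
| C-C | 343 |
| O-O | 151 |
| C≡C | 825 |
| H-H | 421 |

Bonds broken (reactants):
  C≡C: 1 × 825 = 825
  C-C: 1 × 343 = 343
  C-H: 4 × 402 = 1608
  H-H: 1 × 421 = 421
  Σ(broken) = 3197 kJ
Bonds formed (products):
  C-C: 1 × 343 = 343
  C-H: 6 × 402 = 2412
  C=C: 1 × 594 = 594
  Σ(formed) = 3349 kJ
ΔH = Σ(broken) − Σ(formed) = 3197 − 3349 = −152 kJ

ΔH ≈ −152 kJ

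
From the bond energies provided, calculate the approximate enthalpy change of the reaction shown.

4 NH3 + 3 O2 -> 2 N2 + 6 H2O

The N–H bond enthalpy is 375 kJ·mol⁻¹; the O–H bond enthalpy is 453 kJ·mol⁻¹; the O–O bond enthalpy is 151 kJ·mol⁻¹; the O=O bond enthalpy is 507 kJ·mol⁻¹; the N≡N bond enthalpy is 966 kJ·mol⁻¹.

Bonds broken (reactants):
  N–H: 12 × 375 = 4500
  O=O: 3 × 507 = 1521
  Σ(broken) = 6021 kJ
Bonds formed (products):
  N≡N: 2 × 966 = 1932
  O–H: 12 × 453 = 5436
  Σ(formed) = 7368 kJ
ΔH = Σ(broken) − Σ(formed) = 6021 − 7368 = −1347 kJ

ΔH ≈ −1347 kJ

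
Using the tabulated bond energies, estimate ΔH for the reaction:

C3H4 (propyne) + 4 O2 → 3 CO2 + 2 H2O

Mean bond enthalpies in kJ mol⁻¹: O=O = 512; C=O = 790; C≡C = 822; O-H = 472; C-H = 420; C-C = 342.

ΔH ≈ −1736 kJ

Bonds broken (reactants):
  C≡C: 1 × 822 = 822
  C-C: 1 × 342 = 342
  C-H: 4 × 420 = 1680
  O=O: 4 × 512 = 2048
  Σ(broken) = 4892 kJ
Bonds formed (products):
  C=O: 6 × 790 = 4740
  O-H: 4 × 472 = 1888
  Σ(formed) = 6628 kJ
ΔH = Σ(broken) − Σ(formed) = 4892 − 6628 = −1736 kJ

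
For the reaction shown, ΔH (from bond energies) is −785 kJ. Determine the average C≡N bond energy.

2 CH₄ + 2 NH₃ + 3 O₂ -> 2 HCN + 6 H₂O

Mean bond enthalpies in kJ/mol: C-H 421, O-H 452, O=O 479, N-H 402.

D(C≡N) ≈ 868 kJ/mol

Let D be the C≡N bond energy.
Σ(broken) = 8×421 + 6×402 + 3×479 = 7217
Σ(formed) = 2×D + 2×421 + 12×452 = 6266 + 2D
ΔH = Σ(broken) − Σ(formed) = (7217) − (6266 + 2D) = +951 − 2D
Setting this equal to −785 kJ gives 2D = 1736, so D = 868 kJ/mol.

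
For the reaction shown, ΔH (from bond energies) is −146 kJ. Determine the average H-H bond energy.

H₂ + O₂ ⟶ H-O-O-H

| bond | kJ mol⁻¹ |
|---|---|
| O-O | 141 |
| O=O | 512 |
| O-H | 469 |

Let D be the H-H bond energy.
Σ(broken) = 1×D + 1×512 = 512 + D
Σ(formed) = 2×469 + 1×141 = 1079
ΔH = Σ(broken) − Σ(formed) = (512 + D) − (1079) = −567 + D
Setting this equal to −146 kJ gives D = 421 kJ/mol.

D(H-H) ≈ 421 kJ/mol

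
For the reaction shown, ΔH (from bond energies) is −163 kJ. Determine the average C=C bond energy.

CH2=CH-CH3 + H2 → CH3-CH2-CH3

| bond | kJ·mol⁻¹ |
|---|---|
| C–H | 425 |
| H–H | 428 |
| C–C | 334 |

D(C=C) ≈ 593 kJ/mol

Let D be the C=C bond energy.
Σ(broken) = 1×334 + 6×425 + 1×D + 1×428 = 3312 + D
Σ(formed) = 2×334 + 8×425 = 4068
ΔH = Σ(broken) − Σ(formed) = (3312 + D) − (4068) = −756 + D
Setting this equal to −163 kJ gives D = 593 kJ/mol.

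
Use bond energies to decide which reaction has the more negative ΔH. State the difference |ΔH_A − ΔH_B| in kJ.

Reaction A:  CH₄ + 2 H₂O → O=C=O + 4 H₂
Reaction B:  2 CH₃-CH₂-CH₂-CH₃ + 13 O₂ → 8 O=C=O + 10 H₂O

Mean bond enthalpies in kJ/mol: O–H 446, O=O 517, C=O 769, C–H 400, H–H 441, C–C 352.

Reaction B, by 4473 kJ

Reaction A:
  Bonds broken (reactants):
    C–H: 4 × 400 = 1600
    O–H: 4 × 446 = 1784
    Σ(broken) = 3384 kJ
  Bonds formed (products):
    C=O: 2 × 769 = 1538
    H–H: 4 × 441 = 1764
    Σ(formed) = 3302 kJ
  ΔH_A = 3384 − 3302 = +82 kJ
Reaction B:
  Bonds broken (reactants):
    C–C: 6 × 352 = 2112
    C–H: 20 × 400 = 8000
    O=O: 13 × 517 = 6721
    Σ(broken) = 16833 kJ
  Bonds formed (products):
    C=O: 16 × 769 = 12304
    O–H: 20 × 446 = 8920
    Σ(formed) = 21224 kJ
  ΔH_B = 16833 − 21224 = −4391 kJ
ΔH_A − ΔH_B = +4473 kJ, so reaction B has the more negative ΔH; |ΔH_A − ΔH_B| = 4473 kJ.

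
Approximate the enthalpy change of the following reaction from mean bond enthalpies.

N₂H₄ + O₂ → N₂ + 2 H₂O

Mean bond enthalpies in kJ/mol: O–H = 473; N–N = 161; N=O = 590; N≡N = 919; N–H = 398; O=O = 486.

Bonds broken (reactants):
  N–H: 4 × 398 = 1592
  N–N: 1 × 161 = 161
  O=O: 1 × 486 = 486
  Σ(broken) = 2239 kJ
Bonds formed (products):
  N≡N: 1 × 919 = 919
  O–H: 4 × 473 = 1892
  Σ(formed) = 2811 kJ
ΔH = Σ(broken) − Σ(formed) = 2239 − 2811 = −572 kJ

ΔH ≈ −572 kJ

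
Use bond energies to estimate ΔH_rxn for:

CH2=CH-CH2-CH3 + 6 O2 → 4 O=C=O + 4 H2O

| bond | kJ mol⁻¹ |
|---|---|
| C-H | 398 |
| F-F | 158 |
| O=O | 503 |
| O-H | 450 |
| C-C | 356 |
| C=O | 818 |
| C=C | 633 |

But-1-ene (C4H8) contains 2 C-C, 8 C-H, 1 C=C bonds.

ΔH ≈ −2597 kJ

Bonds broken (reactants):
  C-C: 2 × 356 = 712
  C-H: 8 × 398 = 3184
  C=C: 1 × 633 = 633
  O=O: 6 × 503 = 3018
  Σ(broken) = 7547 kJ
Bonds formed (products):
  C=O: 8 × 818 = 6544
  O-H: 8 × 450 = 3600
  Σ(formed) = 10144 kJ
ΔH = Σ(broken) − Σ(formed) = 7547 − 10144 = −2597 kJ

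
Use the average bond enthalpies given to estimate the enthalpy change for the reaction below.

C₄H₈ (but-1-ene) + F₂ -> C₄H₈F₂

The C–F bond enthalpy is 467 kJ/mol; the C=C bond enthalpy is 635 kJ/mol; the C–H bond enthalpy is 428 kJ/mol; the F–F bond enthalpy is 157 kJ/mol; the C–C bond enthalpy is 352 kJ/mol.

ΔH ≈ −494 kJ

Bonds broken (reactants):
  C–C: 2 × 352 = 704
  C–H: 8 × 428 = 3424
  C=C: 1 × 635 = 635
  F–F: 1 × 157 = 157
  Σ(broken) = 4920 kJ
Bonds formed (products):
  C–C: 3 × 352 = 1056
  C–F: 2 × 467 = 934
  C–H: 8 × 428 = 3424
  Σ(formed) = 5414 kJ
ΔH = Σ(broken) − Σ(formed) = 4920 − 5414 = −494 kJ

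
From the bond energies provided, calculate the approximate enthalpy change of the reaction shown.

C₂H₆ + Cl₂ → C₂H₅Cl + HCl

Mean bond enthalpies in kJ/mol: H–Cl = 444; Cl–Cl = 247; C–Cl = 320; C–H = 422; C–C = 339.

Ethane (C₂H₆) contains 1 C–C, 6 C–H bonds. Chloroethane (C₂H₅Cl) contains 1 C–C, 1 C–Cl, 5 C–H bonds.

Bonds broken (reactants):
  C–C: 1 × 339 = 339
  C–H: 6 × 422 = 2532
  Cl–Cl: 1 × 247 = 247
  Σ(broken) = 3118 kJ
Bonds formed (products):
  C–C: 1 × 339 = 339
  C–Cl: 1 × 320 = 320
  C–H: 5 × 422 = 2110
  H–Cl: 1 × 444 = 444
  Σ(formed) = 3213 kJ
ΔH = Σ(broken) − Σ(formed) = 3118 − 3213 = −95 kJ

ΔH ≈ −95 kJ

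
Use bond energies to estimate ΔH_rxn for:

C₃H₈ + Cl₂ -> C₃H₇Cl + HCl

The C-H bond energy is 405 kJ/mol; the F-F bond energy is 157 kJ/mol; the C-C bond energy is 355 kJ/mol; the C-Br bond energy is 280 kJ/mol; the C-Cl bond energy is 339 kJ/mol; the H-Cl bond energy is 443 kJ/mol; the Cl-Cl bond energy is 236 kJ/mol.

Bonds broken (reactants):
  C-C: 2 × 355 = 710
  C-H: 8 × 405 = 3240
  Cl-Cl: 1 × 236 = 236
  Σ(broken) = 4186 kJ
Bonds formed (products):
  C-C: 2 × 355 = 710
  C-Cl: 1 × 339 = 339
  C-H: 7 × 405 = 2835
  H-Cl: 1 × 443 = 443
  Σ(formed) = 4327 kJ
ΔH = Σ(broken) − Σ(formed) = 4186 − 4327 = −141 kJ

ΔH ≈ −141 kJ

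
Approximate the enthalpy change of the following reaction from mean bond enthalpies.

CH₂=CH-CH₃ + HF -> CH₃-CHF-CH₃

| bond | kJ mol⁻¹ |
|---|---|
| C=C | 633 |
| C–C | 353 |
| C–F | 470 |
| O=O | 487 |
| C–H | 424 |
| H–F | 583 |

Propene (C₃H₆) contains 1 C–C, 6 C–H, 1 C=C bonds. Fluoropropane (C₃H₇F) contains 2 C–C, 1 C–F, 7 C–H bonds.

Bonds broken (reactants):
  C–C: 1 × 353 = 353
  C–H: 6 × 424 = 2544
  C=C: 1 × 633 = 633
  H–F: 1 × 583 = 583
  Σ(broken) = 4113 kJ
Bonds formed (products):
  C–C: 2 × 353 = 706
  C–F: 1 × 470 = 470
  C–H: 7 × 424 = 2968
  Σ(formed) = 4144 kJ
ΔH = Σ(broken) − Σ(formed) = 4113 − 4144 = −31 kJ

ΔH ≈ −31 kJ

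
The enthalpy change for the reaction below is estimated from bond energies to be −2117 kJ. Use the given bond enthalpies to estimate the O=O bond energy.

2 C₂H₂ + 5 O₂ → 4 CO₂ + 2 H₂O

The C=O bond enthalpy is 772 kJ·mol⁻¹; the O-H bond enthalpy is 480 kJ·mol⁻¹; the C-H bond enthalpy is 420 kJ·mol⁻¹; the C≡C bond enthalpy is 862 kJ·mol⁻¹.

D(O=O) ≈ 515 kJ/mol

Let D be the O=O bond energy.
Σ(broken) = 2×862 + 4×420 + 5×D = 3404 + 5D
Σ(formed) = 8×772 + 4×480 = 8096
ΔH = Σ(broken) − Σ(formed) = (3404 + 5D) − (8096) = −4692 + 5D
Setting this equal to −2117 kJ gives 5D = 2575, so D = 515 kJ/mol.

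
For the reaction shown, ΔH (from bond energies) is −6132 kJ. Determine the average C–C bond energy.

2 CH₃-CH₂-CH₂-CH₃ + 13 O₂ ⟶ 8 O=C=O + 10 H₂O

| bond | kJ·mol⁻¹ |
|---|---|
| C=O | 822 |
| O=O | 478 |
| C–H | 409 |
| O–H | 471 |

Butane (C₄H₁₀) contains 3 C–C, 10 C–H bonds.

Let D be the C–C bond energy.
Σ(broken) = 6×D + 20×409 + 13×478 = 14394 + 6D
Σ(formed) = 16×822 + 20×471 = 22572
ΔH = Σ(broken) − Σ(formed) = (14394 + 6D) − (22572) = −8178 + 6D
Setting this equal to −6132 kJ gives 6D = 2046, so D = 341 kJ/mol.

D(C–C) ≈ 341 kJ/mol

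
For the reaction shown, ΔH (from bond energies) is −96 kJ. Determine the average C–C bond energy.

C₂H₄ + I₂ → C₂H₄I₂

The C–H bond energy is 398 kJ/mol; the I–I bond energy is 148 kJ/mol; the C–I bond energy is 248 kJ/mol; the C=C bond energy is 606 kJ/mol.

D(C–C) ≈ 354 kJ/mol

Let D be the C–C bond energy.
Σ(broken) = 4×398 + 1×606 + 1×148 = 2346
Σ(formed) = 1×D + 4×398 + 2×248 = 2088 + D
ΔH = Σ(broken) − Σ(formed) = (2346) − (2088 + D) = +258 − D
Setting this equal to −96 kJ gives D = 354 kJ/mol.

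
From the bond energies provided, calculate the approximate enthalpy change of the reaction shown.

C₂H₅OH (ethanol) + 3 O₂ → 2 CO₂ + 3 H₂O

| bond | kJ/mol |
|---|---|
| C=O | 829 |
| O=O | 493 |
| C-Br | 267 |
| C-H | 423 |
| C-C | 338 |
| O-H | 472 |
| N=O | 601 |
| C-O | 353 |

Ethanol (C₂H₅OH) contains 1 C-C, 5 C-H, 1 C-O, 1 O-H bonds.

ΔH ≈ −1391 kJ

Bonds broken (reactants):
  C-C: 1 × 338 = 338
  C-H: 5 × 423 = 2115
  C-O: 1 × 353 = 353
  O-H: 1 × 472 = 472
  O=O: 3 × 493 = 1479
  Σ(broken) = 4757 kJ
Bonds formed (products):
  C=O: 4 × 829 = 3316
  O-H: 6 × 472 = 2832
  Σ(formed) = 6148 kJ
ΔH = Σ(broken) − Σ(formed) = 4757 − 6148 = −1391 kJ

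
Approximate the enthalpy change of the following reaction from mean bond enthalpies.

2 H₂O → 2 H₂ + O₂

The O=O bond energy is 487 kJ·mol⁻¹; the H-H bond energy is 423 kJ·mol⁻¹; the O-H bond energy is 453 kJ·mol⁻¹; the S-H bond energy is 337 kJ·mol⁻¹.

Bonds broken (reactants):
  O-H: 4 × 453 = 1812
  Σ(broken) = 1812 kJ
Bonds formed (products):
  H-H: 2 × 423 = 846
  O=O: 1 × 487 = 487
  Σ(formed) = 1333 kJ
ΔH = Σ(broken) − Σ(formed) = 1812 − 1333 = +479 kJ

ΔH ≈ +479 kJ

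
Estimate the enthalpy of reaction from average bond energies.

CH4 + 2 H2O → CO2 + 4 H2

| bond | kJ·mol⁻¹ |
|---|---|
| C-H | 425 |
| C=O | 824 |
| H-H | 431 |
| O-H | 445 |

ΔH ≈ +108 kJ

Bonds broken (reactants):
  C-H: 4 × 425 = 1700
  O-H: 4 × 445 = 1780
  Σ(broken) = 3480 kJ
Bonds formed (products):
  C=O: 2 × 824 = 1648
  H-H: 4 × 431 = 1724
  Σ(formed) = 3372 kJ
ΔH = Σ(broken) − Σ(formed) = 3480 − 3372 = +108 kJ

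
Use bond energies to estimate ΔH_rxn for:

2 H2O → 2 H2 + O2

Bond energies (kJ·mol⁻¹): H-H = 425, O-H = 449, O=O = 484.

ΔH ≈ +462 kJ

Bonds broken (reactants):
  O-H: 4 × 449 = 1796
  Σ(broken) = 1796 kJ
Bonds formed (products):
  H-H: 2 × 425 = 850
  O=O: 1 × 484 = 484
  Σ(formed) = 1334 kJ
ΔH = Σ(broken) − Σ(formed) = 1796 − 1334 = +462 kJ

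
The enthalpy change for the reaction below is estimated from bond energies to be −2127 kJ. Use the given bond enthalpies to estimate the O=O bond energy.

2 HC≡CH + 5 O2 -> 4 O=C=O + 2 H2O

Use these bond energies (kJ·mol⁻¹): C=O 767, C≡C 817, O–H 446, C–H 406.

Let D be the O=O bond energy.
Σ(broken) = 2×817 + 4×406 + 5×D = 3258 + 5D
Σ(formed) = 8×767 + 4×446 = 7920
ΔH = Σ(broken) − Σ(formed) = (3258 + 5D) − (7920) = −4662 + 5D
Setting this equal to −2127 kJ gives 5D = 2535, so D = 507 kJ/mol.

D(O=O) ≈ 507 kJ/mol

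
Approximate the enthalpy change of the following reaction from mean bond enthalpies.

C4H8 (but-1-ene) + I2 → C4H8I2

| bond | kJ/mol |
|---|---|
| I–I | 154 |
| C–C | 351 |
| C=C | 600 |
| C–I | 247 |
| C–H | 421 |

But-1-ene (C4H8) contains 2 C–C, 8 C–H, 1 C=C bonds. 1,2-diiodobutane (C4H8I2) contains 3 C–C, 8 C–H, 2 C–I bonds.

ΔH ≈ −91 kJ

Bonds broken (reactants):
  C–C: 2 × 351 = 702
  C–H: 8 × 421 = 3368
  C=C: 1 × 600 = 600
  I–I: 1 × 154 = 154
  Σ(broken) = 4824 kJ
Bonds formed (products):
  C–C: 3 × 351 = 1053
  C–H: 8 × 421 = 3368
  C–I: 2 × 247 = 494
  Σ(formed) = 4915 kJ
ΔH = Σ(broken) − Σ(formed) = 4824 − 4915 = −91 kJ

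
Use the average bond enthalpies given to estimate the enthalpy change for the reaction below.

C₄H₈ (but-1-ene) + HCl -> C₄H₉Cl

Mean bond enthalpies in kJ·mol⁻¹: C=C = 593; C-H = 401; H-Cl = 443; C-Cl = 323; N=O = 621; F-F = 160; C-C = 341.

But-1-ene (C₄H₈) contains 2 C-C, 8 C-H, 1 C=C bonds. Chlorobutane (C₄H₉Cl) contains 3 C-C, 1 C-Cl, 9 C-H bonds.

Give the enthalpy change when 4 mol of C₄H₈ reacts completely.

Bonds broken (reactants):
  C-C: 2 × 341 = 682
  C-H: 8 × 401 = 3208
  C=C: 1 × 593 = 593
  H-Cl: 1 × 443 = 443
  Σ(broken) = 4926 kJ
Bonds formed (products):
  C-C: 3 × 341 = 1023
  C-Cl: 1 × 323 = 323
  C-H: 9 × 401 = 3609
  Σ(formed) = 4955 kJ
ΔH = Σ(broken) − Σ(formed) = 4926 − 4955 = −29 kJ
For 4× the reaction as written: 4 × (−29) = −116 kJ

ΔH = −116 kJ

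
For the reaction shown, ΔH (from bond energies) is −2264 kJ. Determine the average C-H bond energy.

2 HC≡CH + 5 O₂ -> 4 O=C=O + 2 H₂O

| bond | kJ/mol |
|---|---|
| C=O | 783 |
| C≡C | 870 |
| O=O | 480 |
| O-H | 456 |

D(C-H) ≈ 421 kJ/mol

Let D be the C-H bond energy.
Σ(broken) = 2×870 + 4×D + 5×480 = 4140 + 4D
Σ(formed) = 8×783 + 4×456 = 8088
ΔH = Σ(broken) − Σ(formed) = (4140 + 4D) − (8088) = −3948 + 4D
Setting this equal to −2264 kJ gives 4D = 1684, so D = 421 kJ/mol.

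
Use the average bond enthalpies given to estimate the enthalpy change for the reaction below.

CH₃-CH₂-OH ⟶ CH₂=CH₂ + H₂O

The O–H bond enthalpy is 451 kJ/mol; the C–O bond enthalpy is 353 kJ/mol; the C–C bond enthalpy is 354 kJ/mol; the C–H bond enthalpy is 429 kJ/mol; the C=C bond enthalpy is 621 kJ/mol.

Bonds broken (reactants):
  C–C: 1 × 354 = 354
  C–H: 5 × 429 = 2145
  C–O: 1 × 353 = 353
  O–H: 1 × 451 = 451
  Σ(broken) = 3303 kJ
Bonds formed (products):
  C–H: 4 × 429 = 1716
  C=C: 1 × 621 = 621
  O–H: 2 × 451 = 902
  Σ(formed) = 3239 kJ
ΔH = Σ(broken) − Σ(formed) = 3303 − 3239 = +64 kJ

ΔH ≈ +64 kJ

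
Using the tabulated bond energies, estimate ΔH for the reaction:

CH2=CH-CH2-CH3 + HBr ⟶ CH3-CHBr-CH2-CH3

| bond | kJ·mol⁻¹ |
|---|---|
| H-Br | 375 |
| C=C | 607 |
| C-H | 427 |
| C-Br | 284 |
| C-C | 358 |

Bonds broken (reactants):
  C-C: 2 × 358 = 716
  C-H: 8 × 427 = 3416
  C=C: 1 × 607 = 607
  H-Br: 1 × 375 = 375
  Σ(broken) = 5114 kJ
Bonds formed (products):
  C-Br: 1 × 284 = 284
  C-C: 3 × 358 = 1074
  C-H: 9 × 427 = 3843
  Σ(formed) = 5201 kJ
ΔH = Σ(broken) − Σ(formed) = 5114 − 5201 = −87 kJ

ΔH ≈ −87 kJ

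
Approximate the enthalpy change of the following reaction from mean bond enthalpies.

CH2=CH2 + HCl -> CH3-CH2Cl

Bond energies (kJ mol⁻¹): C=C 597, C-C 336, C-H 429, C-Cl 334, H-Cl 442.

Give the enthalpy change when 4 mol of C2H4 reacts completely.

Bonds broken (reactants):
  C-H: 4 × 429 = 1716
  C=C: 1 × 597 = 597
  H-Cl: 1 × 442 = 442
  Σ(broken) = 2755 kJ
Bonds formed (products):
  C-C: 1 × 336 = 336
  C-Cl: 1 × 334 = 334
  C-H: 5 × 429 = 2145
  Σ(formed) = 2815 kJ
ΔH = Σ(broken) − Σ(formed) = 2755 − 2815 = −60 kJ
For 4× the reaction as written: 4 × (−60) = −240 kJ

ΔH = −240 kJ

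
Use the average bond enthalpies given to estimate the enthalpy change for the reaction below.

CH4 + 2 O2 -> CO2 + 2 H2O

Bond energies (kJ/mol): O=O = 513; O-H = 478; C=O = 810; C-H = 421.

Bonds broken (reactants):
  C-H: 4 × 421 = 1684
  O=O: 2 × 513 = 1026
  Σ(broken) = 2710 kJ
Bonds formed (products):
  C=O: 2 × 810 = 1620
  O-H: 4 × 478 = 1912
  Σ(formed) = 3532 kJ
ΔH = Σ(broken) − Σ(formed) = 2710 − 3532 = −822 kJ

ΔH ≈ −822 kJ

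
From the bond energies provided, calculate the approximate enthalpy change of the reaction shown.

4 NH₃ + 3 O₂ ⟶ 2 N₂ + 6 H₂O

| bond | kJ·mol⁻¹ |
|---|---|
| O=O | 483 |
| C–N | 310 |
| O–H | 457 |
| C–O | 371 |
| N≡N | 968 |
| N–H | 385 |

Bonds broken (reactants):
  N–H: 12 × 385 = 4620
  O=O: 3 × 483 = 1449
  Σ(broken) = 6069 kJ
Bonds formed (products):
  N≡N: 2 × 968 = 1936
  O–H: 12 × 457 = 5484
  Σ(formed) = 7420 kJ
ΔH = Σ(broken) − Σ(formed) = 6069 − 7420 = −1351 kJ

ΔH ≈ −1351 kJ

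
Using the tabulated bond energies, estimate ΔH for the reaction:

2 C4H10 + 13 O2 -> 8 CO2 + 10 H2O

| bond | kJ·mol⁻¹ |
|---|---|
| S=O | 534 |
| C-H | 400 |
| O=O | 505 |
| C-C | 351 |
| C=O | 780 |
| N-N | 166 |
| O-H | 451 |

ΔH ≈ −4829 kJ

Bonds broken (reactants):
  C-C: 6 × 351 = 2106
  C-H: 20 × 400 = 8000
  O=O: 13 × 505 = 6565
  Σ(broken) = 16671 kJ
Bonds formed (products):
  C=O: 16 × 780 = 12480
  O-H: 20 × 451 = 9020
  Σ(formed) = 21500 kJ
ΔH = Σ(broken) − Σ(formed) = 16671 − 21500 = −4829 kJ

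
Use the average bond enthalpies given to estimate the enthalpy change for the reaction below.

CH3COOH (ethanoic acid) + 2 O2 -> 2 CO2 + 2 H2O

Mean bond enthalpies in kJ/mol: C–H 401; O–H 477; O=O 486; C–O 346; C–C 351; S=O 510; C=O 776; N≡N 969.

ΔH ≈ −887 kJ

Bonds broken (reactants):
  C–C: 1 × 351 = 351
  C–H: 3 × 401 = 1203
  C–O: 1 × 346 = 346
  C=O: 1 × 776 = 776
  O–H: 1 × 477 = 477
  O=O: 2 × 486 = 972
  Σ(broken) = 4125 kJ
Bonds formed (products):
  C=O: 4 × 776 = 3104
  O–H: 4 × 477 = 1908
  Σ(formed) = 5012 kJ
ΔH = Σ(broken) − Σ(formed) = 4125 − 5012 = −887 kJ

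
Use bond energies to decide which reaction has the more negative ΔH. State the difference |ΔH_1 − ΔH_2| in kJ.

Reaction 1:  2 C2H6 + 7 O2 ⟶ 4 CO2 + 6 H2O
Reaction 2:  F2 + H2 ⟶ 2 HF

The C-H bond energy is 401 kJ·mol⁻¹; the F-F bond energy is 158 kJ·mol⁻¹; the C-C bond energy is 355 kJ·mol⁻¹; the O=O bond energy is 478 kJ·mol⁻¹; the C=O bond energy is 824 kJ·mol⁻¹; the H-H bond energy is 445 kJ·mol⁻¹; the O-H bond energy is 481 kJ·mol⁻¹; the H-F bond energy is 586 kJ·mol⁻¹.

Reaction 1:
  Bonds broken (reactants):
    C-C: 2 × 355 = 710
    C-H: 12 × 401 = 4812
    O=O: 7 × 478 = 3346
    Σ(broken) = 8868 kJ
  Bonds formed (products):
    C=O: 8 × 824 = 6592
    O-H: 12 × 481 = 5772
    Σ(formed) = 12364 kJ
  ΔH_1 = 8868 − 12364 = −3496 kJ
Reaction 2:
  Bonds broken (reactants):
    F-F: 1 × 158 = 158
    H-H: 1 × 445 = 445
    Σ(broken) = 603 kJ
  Bonds formed (products):
    H-F: 2 × 586 = 1172
    Σ(formed) = 1172 kJ
  ΔH_2 = 603 − 1172 = −569 kJ
ΔH_1 − ΔH_2 = −2927 kJ, so reaction 1 has the more negative ΔH; |ΔH_1 − ΔH_2| = 2927 kJ.

Reaction 1, by 2927 kJ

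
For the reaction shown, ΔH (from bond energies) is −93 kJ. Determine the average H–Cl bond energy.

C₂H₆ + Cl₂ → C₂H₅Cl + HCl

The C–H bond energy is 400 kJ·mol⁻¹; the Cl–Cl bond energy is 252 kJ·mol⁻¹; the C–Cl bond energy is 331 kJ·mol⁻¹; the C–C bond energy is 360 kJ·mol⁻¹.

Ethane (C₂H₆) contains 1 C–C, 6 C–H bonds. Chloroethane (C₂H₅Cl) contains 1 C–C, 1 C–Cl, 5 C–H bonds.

Let D be the H–Cl bond energy.
Σ(broken) = 1×360 + 6×400 + 1×252 = 3012
Σ(formed) = 1×360 + 1×331 + 5×400 + 1×D = 2691 + D
ΔH = Σ(broken) − Σ(formed) = (3012) − (2691 + D) = +321 − D
Setting this equal to −93 kJ gives D = 414 kJ/mol.

D(H–Cl) ≈ 414 kJ/mol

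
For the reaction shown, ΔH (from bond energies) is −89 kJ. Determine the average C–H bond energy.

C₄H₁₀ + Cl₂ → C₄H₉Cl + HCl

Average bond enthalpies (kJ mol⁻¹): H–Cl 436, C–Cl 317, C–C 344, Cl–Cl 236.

D(C–H) ≈ 428 kJ/mol

Let D be the C–H bond energy.
Σ(broken) = 3×344 + 10×D + 1×236 = 1268 + 10D
Σ(formed) = 3×344 + 1×317 + 9×D + 1×436 = 1785 + 9D
ΔH = Σ(broken) − Σ(formed) = (1268 + 10D) − (1785 + 9D) = −517 + D
Setting this equal to −89 kJ gives D = 428 kJ/mol.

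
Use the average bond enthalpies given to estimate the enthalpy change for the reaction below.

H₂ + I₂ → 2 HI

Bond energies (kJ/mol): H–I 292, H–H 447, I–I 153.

Bonds broken (reactants):
  H–H: 1 × 447 = 447
  I–I: 1 × 153 = 153
  Σ(broken) = 600 kJ
Bonds formed (products):
  H–I: 2 × 292 = 584
  Σ(formed) = 584 kJ
ΔH = Σ(broken) − Σ(formed) = 600 − 584 = +16 kJ

ΔH ≈ +16 kJ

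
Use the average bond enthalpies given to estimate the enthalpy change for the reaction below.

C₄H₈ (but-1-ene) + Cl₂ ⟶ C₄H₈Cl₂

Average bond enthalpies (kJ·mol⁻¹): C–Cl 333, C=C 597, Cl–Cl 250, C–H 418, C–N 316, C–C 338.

Bonds broken (reactants):
  C–C: 2 × 338 = 676
  C–H: 8 × 418 = 3344
  C=C: 1 × 597 = 597
  Cl–Cl: 1 × 250 = 250
  Σ(broken) = 4867 kJ
Bonds formed (products):
  C–C: 3 × 338 = 1014
  C–Cl: 2 × 333 = 666
  C–H: 8 × 418 = 3344
  Σ(formed) = 5024 kJ
ΔH = Σ(broken) − Σ(formed) = 4867 − 5024 = −157 kJ

ΔH ≈ −157 kJ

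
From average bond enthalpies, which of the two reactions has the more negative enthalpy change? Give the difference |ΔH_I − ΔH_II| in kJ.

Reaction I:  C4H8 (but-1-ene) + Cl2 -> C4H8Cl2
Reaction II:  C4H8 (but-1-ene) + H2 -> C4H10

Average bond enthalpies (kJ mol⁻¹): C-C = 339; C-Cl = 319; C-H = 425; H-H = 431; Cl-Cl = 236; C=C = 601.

Reaction I:
  Bonds broken (reactants):
    C-C: 2 × 339 = 678
    C-H: 8 × 425 = 3400
    C=C: 1 × 601 = 601
    Cl-Cl: 1 × 236 = 236
    Σ(broken) = 4915 kJ
  Bonds formed (products):
    C-C: 3 × 339 = 1017
    C-Cl: 2 × 319 = 638
    C-H: 8 × 425 = 3400
    Σ(formed) = 5055 kJ
  ΔH_I = 4915 − 5055 = −140 kJ
Reaction II:
  Bonds broken (reactants):
    C-C: 2 × 339 = 678
    C-H: 8 × 425 = 3400
    C=C: 1 × 601 = 601
    H-H: 1 × 431 = 431
    Σ(broken) = 5110 kJ
  Bonds formed (products):
    C-C: 3 × 339 = 1017
    C-H: 10 × 425 = 4250
    Σ(formed) = 5267 kJ
  ΔH_II = 5110 − 5267 = −157 kJ
ΔH_I − ΔH_II = +17 kJ, so reaction II has the more negative ΔH; |ΔH_I − ΔH_II| = 17 kJ.

Reaction II, by 17 kJ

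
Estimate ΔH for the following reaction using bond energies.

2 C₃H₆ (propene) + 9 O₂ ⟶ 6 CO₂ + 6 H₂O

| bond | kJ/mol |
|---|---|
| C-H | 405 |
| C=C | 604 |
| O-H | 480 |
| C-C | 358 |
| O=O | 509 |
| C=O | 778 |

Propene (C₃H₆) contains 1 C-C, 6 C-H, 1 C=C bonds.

Bonds broken (reactants):
  C-C: 2 × 358 = 716
  C-H: 12 × 405 = 4860
  C=C: 2 × 604 = 1208
  O=O: 9 × 509 = 4581
  Σ(broken) = 11365 kJ
Bonds formed (products):
  C=O: 12 × 778 = 9336
  O-H: 12 × 480 = 5760
  Σ(formed) = 15096 kJ
ΔH = Σ(broken) − Σ(formed) = 11365 − 15096 = −3731 kJ

ΔH ≈ −3731 kJ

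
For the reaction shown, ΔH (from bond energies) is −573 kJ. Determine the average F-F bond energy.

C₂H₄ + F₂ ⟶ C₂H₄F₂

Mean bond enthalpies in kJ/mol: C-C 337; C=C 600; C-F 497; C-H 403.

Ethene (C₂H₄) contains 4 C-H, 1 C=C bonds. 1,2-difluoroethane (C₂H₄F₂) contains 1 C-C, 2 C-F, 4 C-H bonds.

D(F-F) ≈ 158 kJ/mol

Let D be the F-F bond energy.
Σ(broken) = 4×403 + 1×600 + 1×D = 2212 + D
Σ(formed) = 1×337 + 2×497 + 4×403 = 2943
ΔH = Σ(broken) − Σ(formed) = (2212 + D) − (2943) = −731 + D
Setting this equal to −573 kJ gives D = 158 kJ/mol.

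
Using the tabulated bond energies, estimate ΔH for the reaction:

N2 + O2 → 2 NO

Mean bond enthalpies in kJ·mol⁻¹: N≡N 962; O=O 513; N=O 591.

Bonds broken (reactants):
  N≡N: 1 × 962 = 962
  O=O: 1 × 513 = 513
  Σ(broken) = 1475 kJ
Bonds formed (products):
  N=O: 2 × 591 = 1182
  Σ(formed) = 1182 kJ
ΔH = Σ(broken) − Σ(formed) = 1475 − 1182 = +293 kJ

ΔH ≈ +293 kJ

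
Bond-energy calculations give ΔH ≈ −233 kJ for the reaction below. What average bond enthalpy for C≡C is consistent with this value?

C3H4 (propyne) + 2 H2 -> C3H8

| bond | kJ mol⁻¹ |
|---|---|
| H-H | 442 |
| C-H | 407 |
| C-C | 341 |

D(C≡C) ≈ 852 kJ/mol

Let D be the C≡C bond energy.
Σ(broken) = 1×D + 1×341 + 4×407 + 2×442 = 2853 + D
Σ(formed) = 2×341 + 8×407 = 3938
ΔH = Σ(broken) − Σ(formed) = (2853 + D) − (3938) = −1085 + D
Setting this equal to −233 kJ gives D = 852 kJ/mol.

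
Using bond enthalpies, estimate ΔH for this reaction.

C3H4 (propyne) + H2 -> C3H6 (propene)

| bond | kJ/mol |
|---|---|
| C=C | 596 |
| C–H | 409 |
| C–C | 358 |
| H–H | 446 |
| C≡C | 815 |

Bonds broken (reactants):
  C≡C: 1 × 815 = 815
  C–C: 1 × 358 = 358
  C–H: 4 × 409 = 1636
  H–H: 1 × 446 = 446
  Σ(broken) = 3255 kJ
Bonds formed (products):
  C–C: 1 × 358 = 358
  C–H: 6 × 409 = 2454
  C=C: 1 × 596 = 596
  Σ(formed) = 3408 kJ
ΔH = Σ(broken) − Σ(formed) = 3255 − 3408 = −153 kJ

ΔH ≈ −153 kJ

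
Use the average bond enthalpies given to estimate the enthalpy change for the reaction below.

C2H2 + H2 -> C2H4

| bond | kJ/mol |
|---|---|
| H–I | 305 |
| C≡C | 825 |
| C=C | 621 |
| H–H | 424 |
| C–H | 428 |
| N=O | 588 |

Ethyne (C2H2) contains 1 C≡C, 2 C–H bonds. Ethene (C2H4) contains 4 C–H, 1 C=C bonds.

Bonds broken (reactants):
  C≡C: 1 × 825 = 825
  C–H: 2 × 428 = 856
  H–H: 1 × 424 = 424
  Σ(broken) = 2105 kJ
Bonds formed (products):
  C–H: 4 × 428 = 1712
  C=C: 1 × 621 = 621
  Σ(formed) = 2333 kJ
ΔH = Σ(broken) − Σ(formed) = 2105 − 2333 = −228 kJ

ΔH ≈ −228 kJ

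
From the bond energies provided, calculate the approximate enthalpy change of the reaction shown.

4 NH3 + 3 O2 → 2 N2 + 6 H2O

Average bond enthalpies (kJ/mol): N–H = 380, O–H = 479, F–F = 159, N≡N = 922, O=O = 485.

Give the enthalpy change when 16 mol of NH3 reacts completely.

Bonds broken (reactants):
  N–H: 12 × 380 = 4560
  O=O: 3 × 485 = 1455
  Σ(broken) = 6015 kJ
Bonds formed (products):
  N≡N: 2 × 922 = 1844
  O–H: 12 × 479 = 5748
  Σ(formed) = 7592 kJ
ΔH = Σ(broken) − Σ(formed) = 6015 − 7592 = −1577 kJ
For 4× the reaction as written: 4 × (−1577) = −6308 kJ

ΔH = −6308 kJ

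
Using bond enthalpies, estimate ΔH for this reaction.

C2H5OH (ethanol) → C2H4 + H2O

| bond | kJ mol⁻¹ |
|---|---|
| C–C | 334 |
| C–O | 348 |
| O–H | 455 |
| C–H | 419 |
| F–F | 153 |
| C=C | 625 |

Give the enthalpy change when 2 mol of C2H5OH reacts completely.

Bonds broken (reactants):
  C–C: 1 × 334 = 334
  C–H: 5 × 419 = 2095
  C–O: 1 × 348 = 348
  O–H: 1 × 455 = 455
  Σ(broken) = 3232 kJ
Bonds formed (products):
  C–H: 4 × 419 = 1676
  C=C: 1 × 625 = 625
  O–H: 2 × 455 = 910
  Σ(formed) = 3211 kJ
ΔH = Σ(broken) − Σ(formed) = 3232 − 3211 = +21 kJ
For 2× the reaction as written: 2 × (+21) = +42 kJ

ΔH = +42 kJ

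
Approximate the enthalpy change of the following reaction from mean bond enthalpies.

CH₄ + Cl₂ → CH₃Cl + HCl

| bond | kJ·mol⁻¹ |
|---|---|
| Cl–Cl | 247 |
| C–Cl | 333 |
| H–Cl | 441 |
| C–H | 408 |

Bonds broken (reactants):
  C–H: 4 × 408 = 1632
  Cl–Cl: 1 × 247 = 247
  Σ(broken) = 1879 kJ
Bonds formed (products):
  C–Cl: 1 × 333 = 333
  C–H: 3 × 408 = 1224
  H–Cl: 1 × 441 = 441
  Σ(formed) = 1998 kJ
ΔH = Σ(broken) − Σ(formed) = 1879 − 1998 = −119 kJ

ΔH ≈ −119 kJ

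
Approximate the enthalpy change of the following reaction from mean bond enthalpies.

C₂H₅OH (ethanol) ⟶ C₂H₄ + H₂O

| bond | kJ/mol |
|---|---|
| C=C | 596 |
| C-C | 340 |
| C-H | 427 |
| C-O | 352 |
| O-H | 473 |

ΔH ≈ +50 kJ

Bonds broken (reactants):
  C-C: 1 × 340 = 340
  C-H: 5 × 427 = 2135
  C-O: 1 × 352 = 352
  O-H: 1 × 473 = 473
  Σ(broken) = 3300 kJ
Bonds formed (products):
  C-H: 4 × 427 = 1708
  C=C: 1 × 596 = 596
  O-H: 2 × 473 = 946
  Σ(formed) = 3250 kJ
ΔH = Σ(broken) − Σ(formed) = 3300 − 3250 = +50 kJ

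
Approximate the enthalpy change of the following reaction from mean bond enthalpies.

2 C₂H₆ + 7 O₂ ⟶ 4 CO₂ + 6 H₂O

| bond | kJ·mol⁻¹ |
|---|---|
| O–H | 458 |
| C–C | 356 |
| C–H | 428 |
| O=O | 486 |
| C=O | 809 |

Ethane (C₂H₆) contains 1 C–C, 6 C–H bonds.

ΔH ≈ −2718 kJ

Bonds broken (reactants):
  C–C: 2 × 356 = 712
  C–H: 12 × 428 = 5136
  O=O: 7 × 486 = 3402
  Σ(broken) = 9250 kJ
Bonds formed (products):
  C=O: 8 × 809 = 6472
  O–H: 12 × 458 = 5496
  Σ(formed) = 11968 kJ
ΔH = Σ(broken) − Σ(formed) = 9250 − 11968 = −2718 kJ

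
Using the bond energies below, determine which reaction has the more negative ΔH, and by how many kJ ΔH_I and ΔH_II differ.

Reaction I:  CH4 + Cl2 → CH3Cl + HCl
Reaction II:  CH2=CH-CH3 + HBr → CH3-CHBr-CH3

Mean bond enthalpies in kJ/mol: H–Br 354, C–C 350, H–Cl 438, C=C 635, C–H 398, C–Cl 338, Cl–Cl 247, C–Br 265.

Reaction I:
  Bonds broken (reactants):
    C–H: 4 × 398 = 1592
    Cl–Cl: 1 × 247 = 247
    Σ(broken) = 1839 kJ
  Bonds formed (products):
    C–Cl: 1 × 338 = 338
    C–H: 3 × 398 = 1194
    H–Cl: 1 × 438 = 438
    Σ(formed) = 1970 kJ
  ΔH_I = 1839 − 1970 = −131 kJ
Reaction II:
  Bonds broken (reactants):
    C–C: 1 × 350 = 350
    C–H: 6 × 398 = 2388
    C=C: 1 × 635 = 635
    H–Br: 1 × 354 = 354
    Σ(broken) = 3727 kJ
  Bonds formed (products):
    C–Br: 1 × 265 = 265
    C–C: 2 × 350 = 700
    C–H: 7 × 398 = 2786
    Σ(formed) = 3751 kJ
  ΔH_II = 3727 − 3751 = −24 kJ
ΔH_I − ΔH_II = −107 kJ, so reaction I has the more negative ΔH; |ΔH_I − ΔH_II| = 107 kJ.

Reaction I, by 107 kJ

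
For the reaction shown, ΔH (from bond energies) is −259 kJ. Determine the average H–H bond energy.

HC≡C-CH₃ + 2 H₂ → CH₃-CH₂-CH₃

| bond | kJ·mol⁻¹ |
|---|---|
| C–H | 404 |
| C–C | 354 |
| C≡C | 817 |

Let D be the H–H bond energy.
Σ(broken) = 1×817 + 1×354 + 4×404 + 2×D = 2787 + 2D
Σ(formed) = 2×354 + 8×404 = 3940
ΔH = Σ(broken) − Σ(formed) = (2787 + 2D) − (3940) = −1153 + 2D
Setting this equal to −259 kJ gives 2D = 894, so D = 447 kJ/mol.

D(H–H) ≈ 447 kJ/mol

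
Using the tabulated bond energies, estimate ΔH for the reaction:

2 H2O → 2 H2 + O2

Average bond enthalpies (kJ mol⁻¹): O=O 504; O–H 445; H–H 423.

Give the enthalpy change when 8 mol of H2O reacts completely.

Bonds broken (reactants):
  O–H: 4 × 445 = 1780
  Σ(broken) = 1780 kJ
Bonds formed (products):
  H–H: 2 × 423 = 846
  O=O: 1 × 504 = 504
  Σ(formed) = 1350 kJ
ΔH = Σ(broken) − Σ(formed) = 1780 − 1350 = +430 kJ
For 4× the reaction as written: 4 × (+430) = +1720 kJ

ΔH = +1720 kJ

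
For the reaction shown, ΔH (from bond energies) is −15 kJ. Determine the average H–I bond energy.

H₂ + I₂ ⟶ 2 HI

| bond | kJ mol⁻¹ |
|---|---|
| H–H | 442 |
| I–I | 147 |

D(H–I) ≈ 302 kJ/mol

Let D be the H–I bond energy.
Σ(broken) = 1×442 + 1×147 = 589
Σ(formed) = 2×D = 2D
ΔH = Σ(broken) − Σ(formed) = (589) − (2D) = +589 − 2D
Setting this equal to −15 kJ gives 2D = 604, so D = 302 kJ/mol.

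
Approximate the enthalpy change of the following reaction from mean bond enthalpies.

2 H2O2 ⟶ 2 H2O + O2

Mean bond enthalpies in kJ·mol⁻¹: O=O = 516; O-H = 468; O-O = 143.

Bonds broken (reactants):
  O-H: 4 × 468 = 1872
  O-O: 2 × 143 = 286
  Σ(broken) = 2158 kJ
Bonds formed (products):
  O-H: 4 × 468 = 1872
  O=O: 1 × 516 = 516
  Σ(formed) = 2388 kJ
ΔH = Σ(broken) − Σ(formed) = 2158 − 2388 = −230 kJ

ΔH ≈ −230 kJ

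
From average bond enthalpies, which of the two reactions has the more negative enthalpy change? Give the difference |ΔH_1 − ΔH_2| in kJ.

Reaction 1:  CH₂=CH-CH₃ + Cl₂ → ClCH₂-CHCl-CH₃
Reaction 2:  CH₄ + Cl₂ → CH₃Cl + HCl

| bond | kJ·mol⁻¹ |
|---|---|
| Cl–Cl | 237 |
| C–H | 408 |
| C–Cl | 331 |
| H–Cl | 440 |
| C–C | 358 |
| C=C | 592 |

Reaction 1:
  Bonds broken (reactants):
    C–C: 1 × 358 = 358
    C–H: 6 × 408 = 2448
    C=C: 1 × 592 = 592
    Cl–Cl: 1 × 237 = 237
    Σ(broken) = 3635 kJ
  Bonds formed (products):
    C–C: 2 × 358 = 716
    C–Cl: 2 × 331 = 662
    C–H: 6 × 408 = 2448
    Σ(formed) = 3826 kJ
  ΔH_1 = 3635 − 3826 = −191 kJ
Reaction 2:
  Bonds broken (reactants):
    C–H: 4 × 408 = 1632
    Cl–Cl: 1 × 237 = 237
    Σ(broken) = 1869 kJ
  Bonds formed (products):
    C–Cl: 1 × 331 = 331
    C–H: 3 × 408 = 1224
    H–Cl: 1 × 440 = 440
    Σ(formed) = 1995 kJ
  ΔH_2 = 1869 − 1995 = −126 kJ
ΔH_1 − ΔH_2 = −65 kJ, so reaction 1 has the more negative ΔH; |ΔH_1 − ΔH_2| = 65 kJ.

Reaction 1, by 65 kJ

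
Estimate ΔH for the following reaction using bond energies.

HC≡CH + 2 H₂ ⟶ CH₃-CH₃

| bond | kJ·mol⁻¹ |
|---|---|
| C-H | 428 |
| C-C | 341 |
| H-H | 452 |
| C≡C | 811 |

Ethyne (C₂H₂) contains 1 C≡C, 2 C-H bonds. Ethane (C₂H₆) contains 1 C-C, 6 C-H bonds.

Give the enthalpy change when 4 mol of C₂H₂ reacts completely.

Bonds broken (reactants):
  C≡C: 1 × 811 = 811
  C-H: 2 × 428 = 856
  H-H: 2 × 452 = 904
  Σ(broken) = 2571 kJ
Bonds formed (products):
  C-C: 1 × 341 = 341
  C-H: 6 × 428 = 2568
  Σ(formed) = 2909 kJ
ΔH = Σ(broken) − Σ(formed) = 2571 − 2909 = −338 kJ
For 4× the reaction as written: 4 × (−338) = −1352 kJ

ΔH = −1352 kJ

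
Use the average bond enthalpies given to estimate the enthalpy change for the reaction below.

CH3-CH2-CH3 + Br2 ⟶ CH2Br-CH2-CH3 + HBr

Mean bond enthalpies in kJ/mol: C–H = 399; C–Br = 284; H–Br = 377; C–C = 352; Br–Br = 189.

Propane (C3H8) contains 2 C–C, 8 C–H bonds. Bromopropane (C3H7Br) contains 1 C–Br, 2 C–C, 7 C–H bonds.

Bonds broken (reactants):
  Br–Br: 1 × 189 = 189
  C–C: 2 × 352 = 704
  C–H: 8 × 399 = 3192
  Σ(broken) = 4085 kJ
Bonds formed (products):
  C–Br: 1 × 284 = 284
  C–C: 2 × 352 = 704
  C–H: 7 × 399 = 2793
  H–Br: 1 × 377 = 377
  Σ(formed) = 4158 kJ
ΔH = Σ(broken) − Σ(formed) = 4085 − 4158 = −73 kJ

ΔH ≈ −73 kJ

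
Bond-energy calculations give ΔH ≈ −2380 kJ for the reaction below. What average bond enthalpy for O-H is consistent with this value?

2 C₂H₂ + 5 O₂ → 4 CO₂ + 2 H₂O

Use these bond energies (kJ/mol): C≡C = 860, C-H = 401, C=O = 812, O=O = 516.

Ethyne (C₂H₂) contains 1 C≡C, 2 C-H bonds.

Let D be the O-H bond energy.
Σ(broken) = 2×860 + 4×401 + 5×516 = 5904
Σ(formed) = 8×812 + 4×D = 6496 + 4D
ΔH = Σ(broken) − Σ(formed) = (5904) − (6496 + 4D) = −592 − 4D
Setting this equal to −2380 kJ gives 4D = 1788, so D = 447 kJ/mol.

D(O-H) ≈ 447 kJ/mol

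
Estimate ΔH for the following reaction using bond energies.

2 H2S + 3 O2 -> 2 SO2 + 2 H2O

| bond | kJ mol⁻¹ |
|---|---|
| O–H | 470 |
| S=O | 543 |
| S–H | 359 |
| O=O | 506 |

ΔH ≈ −1098 kJ

Bonds broken (reactants):
  O=O: 3 × 506 = 1518
  S–H: 4 × 359 = 1436
  Σ(broken) = 2954 kJ
Bonds formed (products):
  O–H: 4 × 470 = 1880
  S=O: 4 × 543 = 2172
  Σ(formed) = 4052 kJ
ΔH = Σ(broken) − Σ(formed) = 2954 − 4052 = −1098 kJ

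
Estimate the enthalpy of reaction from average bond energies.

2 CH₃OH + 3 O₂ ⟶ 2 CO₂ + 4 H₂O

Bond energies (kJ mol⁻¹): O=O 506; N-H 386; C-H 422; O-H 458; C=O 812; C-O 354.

Bonds broken (reactants):
  C-H: 6 × 422 = 2532
  C-O: 2 × 354 = 708
  O-H: 2 × 458 = 916
  O=O: 3 × 506 = 1518
  Σ(broken) = 5674 kJ
Bonds formed (products):
  C=O: 4 × 812 = 3248
  O-H: 8 × 458 = 3664
  Σ(formed) = 6912 kJ
ΔH = Σ(broken) − Σ(formed) = 5674 − 6912 = −1238 kJ

ΔH ≈ −1238 kJ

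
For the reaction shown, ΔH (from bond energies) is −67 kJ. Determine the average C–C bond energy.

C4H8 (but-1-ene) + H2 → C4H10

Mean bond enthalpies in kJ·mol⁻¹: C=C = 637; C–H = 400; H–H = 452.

Let D be the C–C bond energy.
Σ(broken) = 2×D + 8×400 + 1×637 + 1×452 = 4289 + 2D
Σ(formed) = 3×D + 10×400 = 4000 + 3D
ΔH = Σ(broken) − Σ(formed) = (4289 + 2D) − (4000 + 3D) = +289 − D
Setting this equal to −67 kJ gives D = 356 kJ/mol.

D(C–C) ≈ 356 kJ/mol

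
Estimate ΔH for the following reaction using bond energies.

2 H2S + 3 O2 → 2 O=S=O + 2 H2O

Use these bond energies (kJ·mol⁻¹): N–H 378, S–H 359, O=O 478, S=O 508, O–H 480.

ΔH ≈ −1082 kJ

Bonds broken (reactants):
  O=O: 3 × 478 = 1434
  S–H: 4 × 359 = 1436
  Σ(broken) = 2870 kJ
Bonds formed (products):
  O–H: 4 × 480 = 1920
  S=O: 4 × 508 = 2032
  Σ(formed) = 3952 kJ
ΔH = Σ(broken) − Σ(formed) = 2870 − 3952 = −1082 kJ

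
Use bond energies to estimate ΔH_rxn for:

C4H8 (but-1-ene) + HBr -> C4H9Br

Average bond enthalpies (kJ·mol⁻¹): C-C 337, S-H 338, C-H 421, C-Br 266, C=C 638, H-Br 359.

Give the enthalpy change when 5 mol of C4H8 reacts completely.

ΔH = −135 kJ

Bonds broken (reactants):
  C-C: 2 × 337 = 674
  C-H: 8 × 421 = 3368
  C=C: 1 × 638 = 638
  H-Br: 1 × 359 = 359
  Σ(broken) = 5039 kJ
Bonds formed (products):
  C-Br: 1 × 266 = 266
  C-C: 3 × 337 = 1011
  C-H: 9 × 421 = 3789
  Σ(formed) = 5066 kJ
ΔH = Σ(broken) − Σ(formed) = 5039 − 5066 = −27 kJ
For 5× the reaction as written: 5 × (−27) = −135 kJ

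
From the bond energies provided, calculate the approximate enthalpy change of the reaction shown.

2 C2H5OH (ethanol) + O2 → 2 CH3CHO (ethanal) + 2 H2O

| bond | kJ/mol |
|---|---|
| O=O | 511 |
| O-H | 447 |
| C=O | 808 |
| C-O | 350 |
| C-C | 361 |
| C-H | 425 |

Bonds broken (reactants):
  C-C: 2 × 361 = 722
  C-H: 10 × 425 = 4250
  C-O: 2 × 350 = 700
  O-H: 2 × 447 = 894
  O=O: 1 × 511 = 511
  Σ(broken) = 7077 kJ
Bonds formed (products):
  C-C: 2 × 361 = 722
  C-H: 8 × 425 = 3400
  C=O: 2 × 808 = 1616
  O-H: 4 × 447 = 1788
  Σ(formed) = 7526 kJ
ΔH = Σ(broken) − Σ(formed) = 7077 − 7526 = −449 kJ

ΔH ≈ −449 kJ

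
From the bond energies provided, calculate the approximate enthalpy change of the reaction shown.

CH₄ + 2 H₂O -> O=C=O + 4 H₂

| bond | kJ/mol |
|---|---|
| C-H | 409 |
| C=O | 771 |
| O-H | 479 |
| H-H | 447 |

ΔH ≈ +222 kJ

Bonds broken (reactants):
  C-H: 4 × 409 = 1636
  O-H: 4 × 479 = 1916
  Σ(broken) = 3552 kJ
Bonds formed (products):
  C=O: 2 × 771 = 1542
  H-H: 4 × 447 = 1788
  Σ(formed) = 3330 kJ
ΔH = Σ(broken) − Σ(formed) = 3552 − 3330 = +222 kJ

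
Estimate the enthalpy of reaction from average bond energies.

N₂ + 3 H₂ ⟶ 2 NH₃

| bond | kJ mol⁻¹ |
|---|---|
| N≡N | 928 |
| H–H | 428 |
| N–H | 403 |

Bonds broken (reactants):
  H–H: 3 × 428 = 1284
  N≡N: 1 × 928 = 928
  Σ(broken) = 2212 kJ
Bonds formed (products):
  N–H: 6 × 403 = 2418
  Σ(formed) = 2418 kJ
ΔH = Σ(broken) − Σ(formed) = 2212 − 2418 = −206 kJ

ΔH ≈ −206 kJ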